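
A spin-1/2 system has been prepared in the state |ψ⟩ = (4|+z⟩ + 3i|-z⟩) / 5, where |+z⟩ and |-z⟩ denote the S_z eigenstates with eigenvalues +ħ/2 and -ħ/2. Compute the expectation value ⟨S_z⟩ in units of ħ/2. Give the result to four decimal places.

⟨σ_z⟩ = |a|² - |b|² divided by |a|²+|b|², with a, b the |+z⟩, |-z⟩ amplitudes.
= (16 - 9)/25 = 7/25.
⟨S_z⟩ = (ħ/2)·⟨σ_z⟩.

0.2800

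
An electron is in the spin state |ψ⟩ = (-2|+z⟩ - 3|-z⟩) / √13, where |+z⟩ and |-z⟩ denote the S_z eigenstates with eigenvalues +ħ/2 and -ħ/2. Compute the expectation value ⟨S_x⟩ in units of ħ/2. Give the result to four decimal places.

0.9231

⟨σ_x⟩ = 2 Re(a* b)/(|a|²+|b|²) with a = -2, b = -3.
a* b = 6, so ⟨σ_x⟩ = 12/13.
⟨S_x⟩ = (ħ/2)·⟨σ_x⟩.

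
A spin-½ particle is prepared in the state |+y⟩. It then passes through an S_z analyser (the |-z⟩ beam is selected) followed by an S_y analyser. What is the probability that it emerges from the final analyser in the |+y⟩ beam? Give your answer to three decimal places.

First analyser (S_z): from |+y⟩, P(|-z⟩) = 1/2.
After stage 1 the state is |-z⟩; P(|+y⟩) = |⟨+y|-z⟩|² = 1/2.
Joint probability = 1/2 × 1/2 = 0.250.

0.250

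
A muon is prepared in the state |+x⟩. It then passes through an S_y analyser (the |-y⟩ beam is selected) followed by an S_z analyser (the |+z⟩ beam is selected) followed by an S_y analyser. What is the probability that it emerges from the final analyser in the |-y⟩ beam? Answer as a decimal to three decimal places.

First analyser (S_y): from |+x⟩, P(|-y⟩) = 1/2.
After stage 1 the state is |-y⟩; P(|+z⟩) = |⟨+z|-y⟩|² = 1/2.
After stage 2 the state is |+z⟩; P(|-y⟩) = |⟨-y|+z⟩|² = 1/2.
Joint probability = 1/2 × 1/2 × 1/2 = 0.125.

0.125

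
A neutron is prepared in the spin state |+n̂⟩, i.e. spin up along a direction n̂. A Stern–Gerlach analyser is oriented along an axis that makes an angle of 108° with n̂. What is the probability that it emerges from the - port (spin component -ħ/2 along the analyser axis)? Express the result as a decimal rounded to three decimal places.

For spin-½, the probability of finding spin-up along an axis at angle θ to the initial spin direction is cos²(θ/2); spin-down is sin²(θ/2).
θ = 108°, so P = sin²(54°) ≈ 0.655.

0.655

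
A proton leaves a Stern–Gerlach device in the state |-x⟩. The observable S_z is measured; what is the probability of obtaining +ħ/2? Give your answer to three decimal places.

0.500

In the S_z basis, |-x⟩ = (|↑⟩ - |↓⟩)/√2 and |+z⟩ = |↑⟩.
|⟨+z|-x⟩|² = 1/2.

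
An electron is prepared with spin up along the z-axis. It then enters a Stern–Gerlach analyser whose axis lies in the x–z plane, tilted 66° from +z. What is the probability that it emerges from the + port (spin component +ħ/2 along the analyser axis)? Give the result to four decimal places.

0.7034

For spin-½, the probability of finding spin-up along an axis at angle θ to the initial spin direction is cos²(θ/2); spin-down is sin²(θ/2).
θ = 66°, so P = cos²(33°) ≈ 0.7034.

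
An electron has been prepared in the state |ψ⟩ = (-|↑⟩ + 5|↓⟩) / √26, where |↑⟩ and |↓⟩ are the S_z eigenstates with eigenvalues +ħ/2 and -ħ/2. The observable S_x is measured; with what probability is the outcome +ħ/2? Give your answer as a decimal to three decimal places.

|+x⟩ = (|↑⟩ + |↓⟩)/√2, so ⟨+x|ψ⟩ = (4) / (√2·√26).
P = |4|² / 52 = 16/52.

0.308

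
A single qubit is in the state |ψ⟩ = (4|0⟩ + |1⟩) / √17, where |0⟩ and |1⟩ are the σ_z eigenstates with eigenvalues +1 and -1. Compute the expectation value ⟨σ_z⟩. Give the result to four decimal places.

⟨σ_z⟩ = |a|² - |b|² divided by |a|²+|b|², with a, b the |0⟩, |1⟩ amplitudes.
= (16 - 1)/17 = 15/17.

0.8824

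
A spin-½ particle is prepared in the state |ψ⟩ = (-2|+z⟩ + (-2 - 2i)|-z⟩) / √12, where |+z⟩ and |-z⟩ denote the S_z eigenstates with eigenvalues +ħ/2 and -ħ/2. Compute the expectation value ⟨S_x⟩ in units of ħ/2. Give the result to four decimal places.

⟨σ_x⟩ = 2 Re(a* b)/(|a|²+|b|²) with a = -2, b = (-2 - 2i).
a* b = (4 + 4i), so ⟨σ_x⟩ = 8/12.
⟨S_x⟩ = (ħ/2)·⟨σ_x⟩.

0.6667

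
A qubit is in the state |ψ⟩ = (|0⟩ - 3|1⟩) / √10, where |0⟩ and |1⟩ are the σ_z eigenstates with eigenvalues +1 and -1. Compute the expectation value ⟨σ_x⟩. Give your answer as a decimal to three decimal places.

⟨σ_x⟩ = 2 Re(a* b)/(|a|²+|b|²) with a = 1, b = -3.
a* b = -3, so ⟨σ_x⟩ = -6/10.

-0.600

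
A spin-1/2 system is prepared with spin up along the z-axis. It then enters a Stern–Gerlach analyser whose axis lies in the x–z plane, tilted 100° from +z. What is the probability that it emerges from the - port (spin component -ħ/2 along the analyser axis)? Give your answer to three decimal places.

For spin-½, the probability of finding spin-up along an axis at angle θ to the initial spin direction is cos²(θ/2); spin-down is sin²(θ/2).
θ = 100°, so P = sin²(50°) ≈ 0.587.

0.587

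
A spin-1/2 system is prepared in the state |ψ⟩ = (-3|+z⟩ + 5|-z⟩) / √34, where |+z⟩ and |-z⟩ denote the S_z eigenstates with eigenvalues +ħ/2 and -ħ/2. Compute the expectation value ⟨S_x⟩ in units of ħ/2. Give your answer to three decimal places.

-0.882

⟨σ_x⟩ = 2 Re(a* b)/(|a|²+|b|²) with a = -3, b = 5.
a* b = -15, so ⟨σ_x⟩ = -30/34.
⟨S_x⟩ = (ħ/2)·⟨σ_x⟩.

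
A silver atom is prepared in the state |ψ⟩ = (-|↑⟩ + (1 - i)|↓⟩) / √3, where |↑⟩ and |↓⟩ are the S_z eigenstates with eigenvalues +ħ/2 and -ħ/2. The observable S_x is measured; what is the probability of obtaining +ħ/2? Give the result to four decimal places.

0.1667

|+x⟩ = (|↑⟩ + |↓⟩)/√2, so ⟨+x|ψ⟩ = (-i) / (√2·√3).
P = |-i|² / 6 = 1/6.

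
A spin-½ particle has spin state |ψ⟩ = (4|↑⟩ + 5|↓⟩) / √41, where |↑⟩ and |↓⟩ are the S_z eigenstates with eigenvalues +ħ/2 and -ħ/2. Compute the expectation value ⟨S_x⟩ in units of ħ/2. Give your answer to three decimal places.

⟨σ_x⟩ = 2 Re(a* b)/(|a|²+|b|²) with a = 4, b = 5.
a* b = 20, so ⟨σ_x⟩ = 40/41.
⟨S_x⟩ = (ħ/2)·⟨σ_x⟩.

0.976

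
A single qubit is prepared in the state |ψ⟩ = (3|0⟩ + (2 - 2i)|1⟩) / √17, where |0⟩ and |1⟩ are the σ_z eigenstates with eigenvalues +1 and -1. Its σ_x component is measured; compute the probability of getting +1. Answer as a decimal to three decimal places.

0.853

|+x⟩ = (|0⟩ + |1⟩)/√2, so ⟨+x|ψ⟩ = (5 - 2i) / (√2·√17).
P = |5 - 2i|² / 34 = 29/34.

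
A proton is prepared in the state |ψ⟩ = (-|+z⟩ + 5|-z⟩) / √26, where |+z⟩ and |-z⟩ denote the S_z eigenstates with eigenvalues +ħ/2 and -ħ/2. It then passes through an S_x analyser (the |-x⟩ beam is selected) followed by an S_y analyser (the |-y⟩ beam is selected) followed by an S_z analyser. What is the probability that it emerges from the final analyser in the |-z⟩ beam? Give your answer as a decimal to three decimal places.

0.173

First analyser (S_x): P(|-x⟩) = |⟨-x|ψ⟩|² = 36/52.
After stage 1 the state is |-x⟩; P(|-y⟩) = |⟨-y|-x⟩|² = 1/2.
After stage 2 the state is |-y⟩; P(|-z⟩) = |⟨-z|-y⟩|² = 1/2.
Joint probability = 36/52 × 1/2 × 1/2 = 0.173.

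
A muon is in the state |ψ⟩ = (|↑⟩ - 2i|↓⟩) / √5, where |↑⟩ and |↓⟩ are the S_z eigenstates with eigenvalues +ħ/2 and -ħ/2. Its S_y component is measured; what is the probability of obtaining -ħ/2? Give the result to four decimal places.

0.9000

|-y⟩ = (|↑⟩ - i|↓⟩)/√2, so ⟨-y|ψ⟩ = (3) / (√2·√5).
P = |3|² / 10 = 9/10.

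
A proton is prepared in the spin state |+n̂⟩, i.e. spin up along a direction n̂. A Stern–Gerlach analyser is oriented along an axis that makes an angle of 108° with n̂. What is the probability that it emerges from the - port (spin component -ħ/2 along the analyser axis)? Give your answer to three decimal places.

For spin-½, the probability of finding spin-up along an axis at angle θ to the initial spin direction is cos²(θ/2); spin-down is sin²(θ/2).
θ = 108°, so P = sin²(54°) ≈ 0.655.

0.655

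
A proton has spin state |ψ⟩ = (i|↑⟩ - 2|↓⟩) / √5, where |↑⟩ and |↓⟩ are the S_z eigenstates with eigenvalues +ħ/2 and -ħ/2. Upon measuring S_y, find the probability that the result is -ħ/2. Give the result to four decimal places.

0.1000

|-y⟩ = (|↑⟩ - i|↓⟩)/√2, so ⟨-y|ψ⟩ = (-i) / (√2·√5).
P = |-i|² / 10 = 1/10.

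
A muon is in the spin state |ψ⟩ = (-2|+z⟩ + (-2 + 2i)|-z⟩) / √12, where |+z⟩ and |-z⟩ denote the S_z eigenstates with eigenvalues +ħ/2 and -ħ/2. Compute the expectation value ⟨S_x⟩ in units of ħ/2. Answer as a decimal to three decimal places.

0.667

⟨σ_x⟩ = 2 Re(a* b)/(|a|²+|b|²) with a = -2, b = (-2 + 2i).
a* b = (4 - 4i), so ⟨σ_x⟩ = 8/12.
⟨S_x⟩ = (ħ/2)·⟨σ_x⟩.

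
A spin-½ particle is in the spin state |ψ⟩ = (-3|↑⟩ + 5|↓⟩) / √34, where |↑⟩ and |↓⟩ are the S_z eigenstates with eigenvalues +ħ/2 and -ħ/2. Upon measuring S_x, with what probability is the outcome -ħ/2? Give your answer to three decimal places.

0.941

|-x⟩ = (|↑⟩ - |↓⟩)/√2, so ⟨-x|ψ⟩ = (-8) / (√2·√34).
P = |-8|² / 68 = 64/68.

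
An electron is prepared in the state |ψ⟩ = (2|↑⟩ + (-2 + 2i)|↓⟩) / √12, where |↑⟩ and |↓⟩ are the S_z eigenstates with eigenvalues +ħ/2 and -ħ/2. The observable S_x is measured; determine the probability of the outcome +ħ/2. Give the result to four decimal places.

0.1667

|+x⟩ = (|↑⟩ + |↓⟩)/√2, so ⟨+x|ψ⟩ = (2i) / (√2·√12).
P = |2i|² / 24 = 4/24.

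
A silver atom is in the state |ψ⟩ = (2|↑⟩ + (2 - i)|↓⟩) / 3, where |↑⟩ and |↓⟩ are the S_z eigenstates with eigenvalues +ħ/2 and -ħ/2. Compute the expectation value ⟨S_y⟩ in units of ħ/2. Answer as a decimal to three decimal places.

-0.444

⟨σ_y⟩ = 2 Im(a* b)/(|a|²+|b|²) with a = 2, b = (2 - i).
a* b = (4 - 2i), so ⟨σ_y⟩ = -4/9.
⟨S_y⟩ = (ħ/2)·⟨σ_y⟩.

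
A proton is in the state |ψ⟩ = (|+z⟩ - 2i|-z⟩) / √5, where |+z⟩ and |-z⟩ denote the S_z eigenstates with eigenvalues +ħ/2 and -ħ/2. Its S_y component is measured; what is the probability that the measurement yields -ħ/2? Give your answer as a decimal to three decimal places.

0.900

|-y⟩ = (|+z⟩ - i|-z⟩)/√2, so ⟨-y|ψ⟩ = (3) / (√2·√5).
P = |3|² / 10 = 9/10.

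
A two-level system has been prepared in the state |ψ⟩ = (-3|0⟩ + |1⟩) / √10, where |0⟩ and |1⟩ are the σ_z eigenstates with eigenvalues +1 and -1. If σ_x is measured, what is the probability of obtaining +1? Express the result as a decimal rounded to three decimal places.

|+x⟩ = (|0⟩ + |1⟩)/√2, so ⟨+x|ψ⟩ = (-2) / (√2·√10).
P = |-2|² / 20 = 4/20.

0.200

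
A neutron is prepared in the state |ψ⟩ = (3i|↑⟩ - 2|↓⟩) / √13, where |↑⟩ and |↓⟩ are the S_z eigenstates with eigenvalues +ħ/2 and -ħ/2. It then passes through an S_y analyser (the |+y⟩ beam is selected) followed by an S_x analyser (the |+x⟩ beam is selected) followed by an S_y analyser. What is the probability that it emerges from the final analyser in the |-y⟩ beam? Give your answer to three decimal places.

First analyser (S_y): P(|+y⟩) = |⟨+y|ψ⟩|² = 25/26.
After stage 1 the state is |+y⟩; P(|+x⟩) = |⟨+x|+y⟩|² = 1/2.
After stage 2 the state is |+x⟩; P(|-y⟩) = |⟨-y|+x⟩|² = 1/2.
Joint probability = 25/26 × 1/2 × 1/2 = 0.240.

0.240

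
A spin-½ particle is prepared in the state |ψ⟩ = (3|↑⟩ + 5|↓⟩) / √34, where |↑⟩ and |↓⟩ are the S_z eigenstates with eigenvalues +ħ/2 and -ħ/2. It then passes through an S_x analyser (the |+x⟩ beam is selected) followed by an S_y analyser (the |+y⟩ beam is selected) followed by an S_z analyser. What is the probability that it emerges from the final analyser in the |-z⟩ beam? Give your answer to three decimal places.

First analyser (S_x): P(|+x⟩) = |⟨+x|ψ⟩|² = 64/68.
After stage 1 the state is |+x⟩; P(|+y⟩) = |⟨+y|+x⟩|² = 1/2.
After stage 2 the state is |+y⟩; P(|-z⟩) = |⟨-z|+y⟩|² = 1/2.
Joint probability = 64/68 × 1/2 × 1/2 = 0.235.

0.235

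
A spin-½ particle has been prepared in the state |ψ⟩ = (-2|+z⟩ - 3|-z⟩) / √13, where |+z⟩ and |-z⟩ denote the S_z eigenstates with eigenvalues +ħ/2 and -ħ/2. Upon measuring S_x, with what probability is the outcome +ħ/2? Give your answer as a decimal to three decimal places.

|+x⟩ = (|+z⟩ + |-z⟩)/√2, so ⟨+x|ψ⟩ = (-5) / (√2·√13).
P = |-5|² / 26 = 25/26.

0.962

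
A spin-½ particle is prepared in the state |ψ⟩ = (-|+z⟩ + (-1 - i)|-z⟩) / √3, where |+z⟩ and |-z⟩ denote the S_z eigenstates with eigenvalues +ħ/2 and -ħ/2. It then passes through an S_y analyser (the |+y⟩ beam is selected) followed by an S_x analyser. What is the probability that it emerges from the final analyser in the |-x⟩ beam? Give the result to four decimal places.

First analyser (S_y): P(|+y⟩) = |⟨+y|ψ⟩|² = 5/6.
After stage 1 the state is |+y⟩; P(|-x⟩) = |⟨-x|+y⟩|² = 1/2.
Joint probability = 5/6 × 1/2 = 0.4167.

0.4167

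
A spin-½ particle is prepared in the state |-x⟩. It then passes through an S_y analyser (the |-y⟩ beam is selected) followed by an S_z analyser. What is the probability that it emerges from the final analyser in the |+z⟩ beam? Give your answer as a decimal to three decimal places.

0.250

First analyser (S_y): from |-x⟩, P(|-y⟩) = 1/2.
After stage 1 the state is |-y⟩; P(|+z⟩) = |⟨+z|-y⟩|² = 1/2.
Joint probability = 1/2 × 1/2 = 0.250.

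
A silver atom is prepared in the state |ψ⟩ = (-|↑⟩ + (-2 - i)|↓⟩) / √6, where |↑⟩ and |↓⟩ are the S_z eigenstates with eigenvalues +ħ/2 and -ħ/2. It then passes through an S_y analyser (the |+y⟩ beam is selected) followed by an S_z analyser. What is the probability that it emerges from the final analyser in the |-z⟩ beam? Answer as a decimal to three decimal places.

0.333

First analyser (S_y): P(|+y⟩) = |⟨+y|ψ⟩|² = 8/12.
After stage 1 the state is |+y⟩; P(|-z⟩) = |⟨-z|+y⟩|² = 1/2.
Joint probability = 8/12 × 1/2 = 0.333.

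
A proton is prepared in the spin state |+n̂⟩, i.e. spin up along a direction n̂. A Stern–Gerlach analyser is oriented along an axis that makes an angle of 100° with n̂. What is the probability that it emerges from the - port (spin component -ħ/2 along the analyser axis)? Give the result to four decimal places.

For spin-½, the probability of finding spin-up along an axis at angle θ to the initial spin direction is cos²(θ/2); spin-down is sin²(θ/2).
θ = 100°, so P = sin²(50°) ≈ 0.5868.

0.5868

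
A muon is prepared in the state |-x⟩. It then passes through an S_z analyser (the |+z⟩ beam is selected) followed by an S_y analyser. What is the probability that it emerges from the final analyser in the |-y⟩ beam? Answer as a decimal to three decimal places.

0.250

First analyser (S_z): from |-x⟩, P(|+z⟩) = 1/2.
After stage 1 the state is |+z⟩; P(|-y⟩) = |⟨-y|+z⟩|² = 1/2.
Joint probability = 1/2 × 1/2 = 0.250.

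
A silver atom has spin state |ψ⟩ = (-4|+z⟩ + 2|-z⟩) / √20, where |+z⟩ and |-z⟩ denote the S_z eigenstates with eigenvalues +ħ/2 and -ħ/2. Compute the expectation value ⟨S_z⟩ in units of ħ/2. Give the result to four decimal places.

⟨σ_z⟩ = |a|² - |b|² divided by |a|²+|b|², with a, b the |+z⟩, |-z⟩ amplitudes.
= (16 - 4)/20 = 12/20.
⟨S_z⟩ = (ħ/2)·⟨σ_z⟩.

0.6000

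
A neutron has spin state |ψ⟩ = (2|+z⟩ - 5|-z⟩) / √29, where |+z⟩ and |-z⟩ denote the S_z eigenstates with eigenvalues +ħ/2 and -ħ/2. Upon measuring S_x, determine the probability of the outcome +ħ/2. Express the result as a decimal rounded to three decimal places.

0.155

|+x⟩ = (|+z⟩ + |-z⟩)/√2, so ⟨+x|ψ⟩ = (-3) / (√2·√29).
P = |-3|² / 58 = 9/58.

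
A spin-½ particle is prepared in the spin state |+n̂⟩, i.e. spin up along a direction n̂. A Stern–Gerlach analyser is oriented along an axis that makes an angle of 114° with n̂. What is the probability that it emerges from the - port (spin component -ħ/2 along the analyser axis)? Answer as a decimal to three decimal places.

0.703

For spin-½, the probability of finding spin-up along an axis at angle θ to the initial spin direction is cos²(θ/2); spin-down is sin²(θ/2).
θ = 114°, so P = sin²(57°) ≈ 0.703.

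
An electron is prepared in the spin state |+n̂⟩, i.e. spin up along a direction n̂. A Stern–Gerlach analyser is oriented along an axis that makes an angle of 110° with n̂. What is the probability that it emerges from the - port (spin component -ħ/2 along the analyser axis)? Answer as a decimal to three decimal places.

For spin-½, the probability of finding spin-up along an axis at angle θ to the initial spin direction is cos²(θ/2); spin-down is sin²(θ/2).
θ = 110°, so P = sin²(55°) ≈ 0.671.

0.671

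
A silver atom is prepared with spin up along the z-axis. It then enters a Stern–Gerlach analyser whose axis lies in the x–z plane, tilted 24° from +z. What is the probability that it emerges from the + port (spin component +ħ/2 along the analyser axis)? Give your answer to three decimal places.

For spin-½, the probability of finding spin-up along an axis at angle θ to the initial spin direction is cos²(θ/2); spin-down is sin²(θ/2).
θ = 24°, so P = cos²(12°) ≈ 0.957.

0.957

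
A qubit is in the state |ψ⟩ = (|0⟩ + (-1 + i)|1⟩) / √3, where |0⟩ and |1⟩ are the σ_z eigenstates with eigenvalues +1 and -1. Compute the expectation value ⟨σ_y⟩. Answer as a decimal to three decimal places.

⟨σ_y⟩ = 2 Im(a* b)/(|a|²+|b|²) with a = 1, b = (-1 + i).
a* b = (-1 + i), so ⟨σ_y⟩ = 2/3.

0.667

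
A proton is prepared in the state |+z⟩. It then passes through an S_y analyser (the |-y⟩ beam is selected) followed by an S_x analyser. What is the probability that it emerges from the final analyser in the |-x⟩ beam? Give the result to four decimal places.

0.2500

First analyser (S_y): from |+z⟩, P(|-y⟩) = 1/2.
After stage 1 the state is |-y⟩; P(|-x⟩) = |⟨-x|-y⟩|² = 1/2.
Joint probability = 1/2 × 1/2 = 0.2500.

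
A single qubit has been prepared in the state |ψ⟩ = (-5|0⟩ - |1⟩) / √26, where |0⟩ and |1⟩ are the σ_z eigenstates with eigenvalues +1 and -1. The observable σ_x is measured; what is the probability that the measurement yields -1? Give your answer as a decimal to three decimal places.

|-x⟩ = (|0⟩ - |1⟩)/√2, so ⟨-x|ψ⟩ = (-4) / (√2·√26).
P = |-4|² / 52 = 16/52.

0.308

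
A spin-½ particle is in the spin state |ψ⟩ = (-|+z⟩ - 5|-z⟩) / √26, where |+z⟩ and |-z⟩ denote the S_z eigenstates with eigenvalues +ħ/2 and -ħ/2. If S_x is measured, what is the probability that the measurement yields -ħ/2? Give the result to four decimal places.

|-x⟩ = (|+z⟩ - |-z⟩)/√2, so ⟨-x|ψ⟩ = (4) / (√2·√26).
P = |4|² / 52 = 16/52.

0.3077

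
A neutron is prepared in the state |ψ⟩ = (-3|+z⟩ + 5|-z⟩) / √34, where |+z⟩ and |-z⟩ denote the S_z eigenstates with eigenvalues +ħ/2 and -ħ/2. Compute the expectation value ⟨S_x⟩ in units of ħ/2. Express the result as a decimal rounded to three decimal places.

⟨σ_x⟩ = 2 Re(a* b)/(|a|²+|b|²) with a = -3, b = 5.
a* b = -15, so ⟨σ_x⟩ = -30/34.
⟨S_x⟩ = (ħ/2)·⟨σ_x⟩.

-0.882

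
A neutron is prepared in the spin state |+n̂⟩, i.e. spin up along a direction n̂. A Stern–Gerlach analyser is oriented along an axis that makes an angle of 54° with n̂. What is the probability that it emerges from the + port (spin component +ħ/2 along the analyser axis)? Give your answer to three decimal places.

0.794

For spin-½, the probability of finding spin-up along an axis at angle θ to the initial spin direction is cos²(θ/2); spin-down is sin²(θ/2).
θ = 54°, so P = cos²(27°) ≈ 0.794.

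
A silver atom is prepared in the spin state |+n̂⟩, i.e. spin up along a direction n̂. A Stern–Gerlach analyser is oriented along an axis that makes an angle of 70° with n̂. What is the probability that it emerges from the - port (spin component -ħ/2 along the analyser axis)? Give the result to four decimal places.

For spin-½, the probability of finding spin-up along an axis at angle θ to the initial spin direction is cos²(θ/2); spin-down is sin²(θ/2).
θ = 70°, so P = sin²(35°) ≈ 0.3290.

0.3290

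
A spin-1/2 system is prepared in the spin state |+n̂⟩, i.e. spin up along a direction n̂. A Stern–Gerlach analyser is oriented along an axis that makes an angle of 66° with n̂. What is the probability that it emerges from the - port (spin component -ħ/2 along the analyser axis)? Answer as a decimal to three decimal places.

For spin-½, the probability of finding spin-up along an axis at angle θ to the initial spin direction is cos²(θ/2); spin-down is sin²(θ/2).
θ = 66°, so P = sin²(33°) ≈ 0.297.

0.297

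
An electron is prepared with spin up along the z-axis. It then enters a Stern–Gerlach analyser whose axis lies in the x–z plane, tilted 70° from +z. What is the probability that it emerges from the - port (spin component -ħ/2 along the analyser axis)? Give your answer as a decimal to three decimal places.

For spin-½, the probability of finding spin-up along an axis at angle θ to the initial spin direction is cos²(θ/2); spin-down is sin²(θ/2).
θ = 70°, so P = sin²(35°) ≈ 0.329.

0.329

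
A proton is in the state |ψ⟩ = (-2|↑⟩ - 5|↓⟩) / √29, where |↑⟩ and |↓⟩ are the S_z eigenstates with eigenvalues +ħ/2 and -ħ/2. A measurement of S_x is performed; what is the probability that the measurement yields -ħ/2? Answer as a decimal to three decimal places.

|-x⟩ = (|↑⟩ - |↓⟩)/√2, so ⟨-x|ψ⟩ = (3) / (√2·√29).
P = |3|² / 58 = 9/58.

0.155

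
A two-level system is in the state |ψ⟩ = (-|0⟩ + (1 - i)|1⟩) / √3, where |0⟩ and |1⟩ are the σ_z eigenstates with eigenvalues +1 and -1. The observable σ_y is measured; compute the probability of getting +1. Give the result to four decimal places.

|+y⟩ = (|0⟩ + i|1⟩)/√2, so ⟨+y|ψ⟩ = (-2 - i) / (√2·√3).
P = |-2 - i|² / 6 = 5/6.

0.8333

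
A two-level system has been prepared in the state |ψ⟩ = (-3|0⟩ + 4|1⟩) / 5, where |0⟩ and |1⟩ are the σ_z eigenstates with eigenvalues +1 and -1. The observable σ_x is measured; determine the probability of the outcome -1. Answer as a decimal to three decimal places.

0.980

|-x⟩ = (|0⟩ - |1⟩)/√2, so ⟨-x|ψ⟩ = (-7) / (√2·5).
P = |-7|² / 50 = 49/50.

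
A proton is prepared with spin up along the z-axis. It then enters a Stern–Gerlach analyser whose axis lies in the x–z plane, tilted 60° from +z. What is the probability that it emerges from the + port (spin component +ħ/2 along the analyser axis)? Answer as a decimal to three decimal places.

0.750

For spin-½, the probability of finding spin-up along an axis at angle θ to the initial spin direction is cos²(θ/2); spin-down is sin²(θ/2).
θ = 60°, so P = cos²(30°) ≈ 0.750.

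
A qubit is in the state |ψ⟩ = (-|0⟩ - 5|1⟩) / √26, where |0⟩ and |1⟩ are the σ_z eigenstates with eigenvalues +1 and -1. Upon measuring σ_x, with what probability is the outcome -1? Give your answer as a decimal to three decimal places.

|-x⟩ = (|0⟩ - |1⟩)/√2, so ⟨-x|ψ⟩ = (4) / (√2·√26).
P = |4|² / 52 = 16/52.

0.308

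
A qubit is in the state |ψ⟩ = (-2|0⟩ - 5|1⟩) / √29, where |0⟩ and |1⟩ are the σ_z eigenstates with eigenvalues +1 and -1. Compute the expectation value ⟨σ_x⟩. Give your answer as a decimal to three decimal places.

0.690

⟨σ_x⟩ = 2 Re(a* b)/(|a|²+|b|²) with a = -2, b = -5.
a* b = 10, so ⟨σ_x⟩ = 20/29.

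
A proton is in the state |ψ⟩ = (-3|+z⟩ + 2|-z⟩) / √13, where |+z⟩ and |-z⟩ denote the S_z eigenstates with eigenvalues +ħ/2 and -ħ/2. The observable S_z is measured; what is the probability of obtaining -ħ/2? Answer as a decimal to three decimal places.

0.308

The -ħ/2 outcome corresponds to |-z⟩. Its amplitude in |ψ⟩ is 2/√13.
P = |2|² / 13 = 4/13.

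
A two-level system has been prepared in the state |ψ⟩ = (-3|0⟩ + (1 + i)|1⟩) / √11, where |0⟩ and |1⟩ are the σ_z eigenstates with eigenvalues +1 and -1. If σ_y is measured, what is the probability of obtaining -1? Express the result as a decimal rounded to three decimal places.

0.773

|-y⟩ = (|0⟩ - i|1⟩)/√2, so ⟨-y|ψ⟩ = (-4 + i) / (√2·√11).
P = |-4 + i|² / 22 = 17/22.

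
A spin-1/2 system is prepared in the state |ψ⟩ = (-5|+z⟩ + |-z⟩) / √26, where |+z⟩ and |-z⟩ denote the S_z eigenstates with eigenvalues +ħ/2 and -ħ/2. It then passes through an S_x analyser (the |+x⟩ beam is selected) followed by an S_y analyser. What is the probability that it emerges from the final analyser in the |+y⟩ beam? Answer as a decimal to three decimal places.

First analyser (S_x): P(|+x⟩) = |⟨+x|ψ⟩|² = 16/52.
After stage 1 the state is |+x⟩; P(|+y⟩) = |⟨+y|+x⟩|² = 1/2.
Joint probability = 16/52 × 1/2 = 0.154.

0.154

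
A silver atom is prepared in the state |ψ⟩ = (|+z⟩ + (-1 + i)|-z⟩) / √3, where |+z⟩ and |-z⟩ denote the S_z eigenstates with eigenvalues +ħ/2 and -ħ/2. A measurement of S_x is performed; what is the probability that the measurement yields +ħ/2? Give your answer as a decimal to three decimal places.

0.167

|+x⟩ = (|+z⟩ + |-z⟩)/√2, so ⟨+x|ψ⟩ = (i) / (√2·√3).
P = |i|² / 6 = 1/6.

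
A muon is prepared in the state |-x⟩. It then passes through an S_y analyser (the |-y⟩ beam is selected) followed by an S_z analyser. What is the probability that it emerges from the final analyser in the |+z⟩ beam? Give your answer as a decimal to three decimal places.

First analyser (S_y): from |-x⟩, P(|-y⟩) = 1/2.
After stage 1 the state is |-y⟩; P(|+z⟩) = |⟨+z|-y⟩|² = 1/2.
Joint probability = 1/2 × 1/2 = 0.250.

0.250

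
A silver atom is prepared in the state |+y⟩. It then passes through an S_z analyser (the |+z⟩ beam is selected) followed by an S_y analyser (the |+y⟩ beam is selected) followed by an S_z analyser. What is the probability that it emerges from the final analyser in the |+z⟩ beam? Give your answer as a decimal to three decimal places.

0.125

First analyser (S_z): from |+y⟩, P(|+z⟩) = 1/2.
After stage 1 the state is |+z⟩; P(|+y⟩) = |⟨+y|+z⟩|² = 1/2.
After stage 2 the state is |+y⟩; P(|+z⟩) = |⟨+z|+y⟩|² = 1/2.
Joint probability = 1/2 × 1/2 × 1/2 = 0.125.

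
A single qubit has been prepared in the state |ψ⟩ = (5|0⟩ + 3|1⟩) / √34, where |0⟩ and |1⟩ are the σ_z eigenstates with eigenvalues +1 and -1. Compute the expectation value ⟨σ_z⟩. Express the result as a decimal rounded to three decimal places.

⟨σ_z⟩ = |a|² - |b|² divided by |a|²+|b|², with a, b the |0⟩, |1⟩ amplitudes.
= (25 - 9)/34 = 16/34.

0.471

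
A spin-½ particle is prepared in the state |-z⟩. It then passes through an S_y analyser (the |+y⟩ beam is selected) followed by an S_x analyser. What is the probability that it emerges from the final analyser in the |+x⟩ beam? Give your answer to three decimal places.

First analyser (S_y): from |-z⟩, P(|+y⟩) = 1/2.
After stage 1 the state is |+y⟩; P(|+x⟩) = |⟨+x|+y⟩|² = 1/2.
Joint probability = 1/2 × 1/2 = 0.250.

0.250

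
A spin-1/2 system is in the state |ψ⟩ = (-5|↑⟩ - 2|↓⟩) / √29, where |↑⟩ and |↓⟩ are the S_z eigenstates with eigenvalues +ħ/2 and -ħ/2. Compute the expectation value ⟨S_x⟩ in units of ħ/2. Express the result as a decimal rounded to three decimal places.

0.690

⟨σ_x⟩ = 2 Re(a* b)/(|a|²+|b|²) with a = -5, b = -2.
a* b = 10, so ⟨σ_x⟩ = 20/29.
⟨S_x⟩ = (ħ/2)·⟨σ_x⟩.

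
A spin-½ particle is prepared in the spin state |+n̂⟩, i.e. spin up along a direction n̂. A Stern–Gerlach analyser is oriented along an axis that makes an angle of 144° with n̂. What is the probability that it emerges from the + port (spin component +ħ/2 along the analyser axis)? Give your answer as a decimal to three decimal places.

For spin-½, the probability of finding spin-up along an axis at angle θ to the initial spin direction is cos²(θ/2); spin-down is sin²(θ/2).
θ = 144°, so P = cos²(72°) ≈ 0.095.

0.095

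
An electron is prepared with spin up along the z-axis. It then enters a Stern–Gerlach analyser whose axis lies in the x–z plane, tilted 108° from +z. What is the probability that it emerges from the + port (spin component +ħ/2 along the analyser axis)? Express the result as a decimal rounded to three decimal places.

For spin-½, the probability of finding spin-up along an axis at angle θ to the initial spin direction is cos²(θ/2); spin-down is sin²(θ/2).
θ = 108°, so P = cos²(54°) ≈ 0.345.

0.345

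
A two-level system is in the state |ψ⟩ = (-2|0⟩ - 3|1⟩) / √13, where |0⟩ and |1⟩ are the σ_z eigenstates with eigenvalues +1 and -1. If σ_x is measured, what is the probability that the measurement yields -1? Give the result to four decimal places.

|-x⟩ = (|0⟩ - |1⟩)/√2, so ⟨-x|ψ⟩ = (1) / (√2·√13).
P = |1|² / 26 = 1/26.

0.0385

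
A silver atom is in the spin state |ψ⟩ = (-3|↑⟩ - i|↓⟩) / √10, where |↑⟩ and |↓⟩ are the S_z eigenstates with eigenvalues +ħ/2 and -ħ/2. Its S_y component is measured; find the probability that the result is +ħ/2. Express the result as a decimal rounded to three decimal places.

|+y⟩ = (|↑⟩ + i|↓⟩)/√2, so ⟨+y|ψ⟩ = (-4) / (√2·√10).
P = |-4|² / 20 = 16/20.

0.800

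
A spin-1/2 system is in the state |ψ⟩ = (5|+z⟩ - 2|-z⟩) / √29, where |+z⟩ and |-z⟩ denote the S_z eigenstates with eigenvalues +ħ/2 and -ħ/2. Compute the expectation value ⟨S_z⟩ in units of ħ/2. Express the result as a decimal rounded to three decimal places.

⟨σ_z⟩ = |a|² - |b|² divided by |a|²+|b|², with a, b the |+z⟩, |-z⟩ amplitudes.
= (25 - 4)/29 = 21/29.
⟨S_z⟩ = (ħ/2)·⟨σ_z⟩.

0.724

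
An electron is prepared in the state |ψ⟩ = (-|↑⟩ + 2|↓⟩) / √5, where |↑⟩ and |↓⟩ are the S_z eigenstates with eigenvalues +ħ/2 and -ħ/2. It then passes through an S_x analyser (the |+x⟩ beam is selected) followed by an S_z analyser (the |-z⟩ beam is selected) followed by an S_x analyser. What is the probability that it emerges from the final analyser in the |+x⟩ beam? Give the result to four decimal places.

First analyser (S_x): P(|+x⟩) = |⟨+x|ψ⟩|² = 1/10.
After stage 1 the state is |+x⟩; P(|-z⟩) = |⟨-z|+x⟩|² = 1/2.
After stage 2 the state is |-z⟩; P(|+x⟩) = |⟨+x|-z⟩|² = 1/2.
Joint probability = 1/10 × 1/2 × 1/2 = 0.0250.

0.0250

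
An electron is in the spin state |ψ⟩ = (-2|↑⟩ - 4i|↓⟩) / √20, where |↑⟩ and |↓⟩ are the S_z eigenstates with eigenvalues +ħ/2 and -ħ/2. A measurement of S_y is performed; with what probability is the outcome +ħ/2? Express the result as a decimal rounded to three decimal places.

|+y⟩ = (|↑⟩ + i|↓⟩)/√2, so ⟨+y|ψ⟩ = (-6) / (√2·√20).
P = |-6|² / 40 = 36/40.

0.900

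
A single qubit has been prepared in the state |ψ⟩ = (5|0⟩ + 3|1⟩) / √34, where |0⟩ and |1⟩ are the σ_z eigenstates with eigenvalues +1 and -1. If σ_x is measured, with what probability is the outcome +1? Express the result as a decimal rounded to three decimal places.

0.941

|+x⟩ = (|0⟩ + |1⟩)/√2, so ⟨+x|ψ⟩ = (8) / (√2·√34).
P = |8|² / 68 = 64/68.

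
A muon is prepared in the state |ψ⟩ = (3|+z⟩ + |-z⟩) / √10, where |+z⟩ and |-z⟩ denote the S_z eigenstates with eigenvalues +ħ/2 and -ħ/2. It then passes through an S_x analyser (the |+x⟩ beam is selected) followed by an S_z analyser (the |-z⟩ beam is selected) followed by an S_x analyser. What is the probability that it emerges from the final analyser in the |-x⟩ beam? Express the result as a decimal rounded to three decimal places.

First analyser (S_x): P(|+x⟩) = |⟨+x|ψ⟩|² = 16/20.
After stage 1 the state is |+x⟩; P(|-z⟩) = |⟨-z|+x⟩|² = 1/2.
After stage 2 the state is |-z⟩; P(|-x⟩) = |⟨-x|-z⟩|² = 1/2.
Joint probability = 16/20 × 1/2 × 1/2 = 0.200.

0.200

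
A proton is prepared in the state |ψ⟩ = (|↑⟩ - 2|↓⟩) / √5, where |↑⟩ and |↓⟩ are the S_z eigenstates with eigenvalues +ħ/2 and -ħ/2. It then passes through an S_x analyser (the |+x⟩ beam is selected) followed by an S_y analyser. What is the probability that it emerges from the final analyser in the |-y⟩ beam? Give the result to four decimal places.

First analyser (S_x): P(|+x⟩) = |⟨+x|ψ⟩|² = 1/10.
After stage 1 the state is |+x⟩; P(|-y⟩) = |⟨-y|+x⟩|² = 1/2.
Joint probability = 1/10 × 1/2 = 0.0500.

0.0500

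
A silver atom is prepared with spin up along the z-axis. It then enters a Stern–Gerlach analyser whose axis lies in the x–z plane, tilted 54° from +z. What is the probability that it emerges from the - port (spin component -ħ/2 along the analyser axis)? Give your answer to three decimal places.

0.206

For spin-½, the probability of finding spin-up along an axis at angle θ to the initial spin direction is cos²(θ/2); spin-down is sin²(θ/2).
θ = 54°, so P = sin²(27°) ≈ 0.206.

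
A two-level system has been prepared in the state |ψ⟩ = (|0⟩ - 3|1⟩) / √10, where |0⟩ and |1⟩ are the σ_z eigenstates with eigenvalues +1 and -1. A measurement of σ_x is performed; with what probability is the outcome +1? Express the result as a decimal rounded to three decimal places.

|+x⟩ = (|0⟩ + |1⟩)/√2, so ⟨+x|ψ⟩ = (-2) / (√2·√10).
P = |-2|² / 20 = 4/20.

0.200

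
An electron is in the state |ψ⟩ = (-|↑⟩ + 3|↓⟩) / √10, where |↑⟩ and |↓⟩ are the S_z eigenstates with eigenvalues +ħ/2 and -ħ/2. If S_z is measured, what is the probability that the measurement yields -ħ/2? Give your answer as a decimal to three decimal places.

0.900

The -ħ/2 outcome corresponds to |↓⟩. Its amplitude in |ψ⟩ is 3/√10.
P = |3|² / 10 = 9/10.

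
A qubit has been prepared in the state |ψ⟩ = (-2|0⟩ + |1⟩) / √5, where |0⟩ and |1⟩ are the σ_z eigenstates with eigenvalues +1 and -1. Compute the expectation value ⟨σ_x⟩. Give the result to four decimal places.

⟨σ_x⟩ = 2 Re(a* b)/(|a|²+|b|²) with a = -2, b = 1.
a* b = -2, so ⟨σ_x⟩ = -4/5.

-0.8000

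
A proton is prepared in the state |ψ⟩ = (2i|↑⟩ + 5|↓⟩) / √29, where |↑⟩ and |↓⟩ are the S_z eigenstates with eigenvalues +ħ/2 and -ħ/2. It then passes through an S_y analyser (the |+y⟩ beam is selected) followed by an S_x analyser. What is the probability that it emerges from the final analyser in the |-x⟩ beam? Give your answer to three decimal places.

0.078

First analyser (S_y): P(|+y⟩) = |⟨+y|ψ⟩|² = 9/58.
After stage 1 the state is |+y⟩; P(|-x⟩) = |⟨-x|+y⟩|² = 1/2.
Joint probability = 9/58 × 1/2 = 0.078.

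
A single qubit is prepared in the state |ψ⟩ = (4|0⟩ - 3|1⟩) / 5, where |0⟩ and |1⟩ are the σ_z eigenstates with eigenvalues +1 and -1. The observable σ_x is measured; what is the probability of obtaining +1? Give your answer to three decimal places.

|+x⟩ = (|0⟩ + |1⟩)/√2, so ⟨+x|ψ⟩ = (1) / (√2·5).
P = |1|² / 50 = 1/50.

0.020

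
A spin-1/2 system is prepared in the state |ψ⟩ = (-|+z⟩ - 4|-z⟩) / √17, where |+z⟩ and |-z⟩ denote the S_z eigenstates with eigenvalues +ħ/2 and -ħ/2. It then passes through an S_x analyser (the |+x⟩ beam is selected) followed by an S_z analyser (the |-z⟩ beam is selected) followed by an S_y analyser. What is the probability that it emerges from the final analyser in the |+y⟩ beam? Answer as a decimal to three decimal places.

0.184

First analyser (S_x): P(|+x⟩) = |⟨+x|ψ⟩|² = 25/34.
After stage 1 the state is |+x⟩; P(|-z⟩) = |⟨-z|+x⟩|² = 1/2.
After stage 2 the state is |-z⟩; P(|+y⟩) = |⟨+y|-z⟩|² = 1/2.
Joint probability = 25/34 × 1/2 × 1/2 = 0.184.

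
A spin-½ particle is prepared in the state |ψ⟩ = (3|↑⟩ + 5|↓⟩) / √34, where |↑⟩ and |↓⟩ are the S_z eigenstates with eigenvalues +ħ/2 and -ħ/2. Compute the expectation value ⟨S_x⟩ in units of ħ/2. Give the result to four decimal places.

0.8824

⟨σ_x⟩ = 2 Re(a* b)/(|a|²+|b|²) with a = 3, b = 5.
a* b = 15, so ⟨σ_x⟩ = 30/34.
⟨S_x⟩ = (ħ/2)·⟨σ_x⟩.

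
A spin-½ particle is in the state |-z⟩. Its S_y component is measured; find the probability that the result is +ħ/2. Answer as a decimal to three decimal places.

0.500

In the S_z basis, |-z⟩ = |-z⟩ and |+y⟩ = (|+z⟩ + i|-z⟩)/√2.
|⟨+y|-z⟩|² = 1/2.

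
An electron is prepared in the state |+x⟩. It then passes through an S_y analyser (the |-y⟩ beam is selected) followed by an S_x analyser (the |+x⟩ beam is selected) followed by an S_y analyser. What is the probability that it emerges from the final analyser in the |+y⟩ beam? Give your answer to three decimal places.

First analyser (S_y): from |+x⟩, P(|-y⟩) = 1/2.
After stage 1 the state is |-y⟩; P(|+x⟩) = |⟨+x|-y⟩|² = 1/2.
After stage 2 the state is |+x⟩; P(|+y⟩) = |⟨+y|+x⟩|² = 1/2.
Joint probability = 1/2 × 1/2 × 1/2 = 0.125.

0.125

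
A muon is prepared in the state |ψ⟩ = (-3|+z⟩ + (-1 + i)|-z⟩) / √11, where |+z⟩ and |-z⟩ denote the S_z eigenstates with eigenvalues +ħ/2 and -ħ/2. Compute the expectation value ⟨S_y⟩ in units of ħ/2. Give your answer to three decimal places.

-0.545

⟨σ_y⟩ = 2 Im(a* b)/(|a|²+|b|²) with a = -3, b = (-1 + i).
a* b = (3 - 3i), so ⟨σ_y⟩ = -6/11.
⟨S_y⟩ = (ħ/2)·⟨σ_y⟩.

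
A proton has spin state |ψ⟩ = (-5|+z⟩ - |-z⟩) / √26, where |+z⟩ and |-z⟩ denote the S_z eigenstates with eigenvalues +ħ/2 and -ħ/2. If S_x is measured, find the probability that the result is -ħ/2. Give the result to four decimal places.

|-x⟩ = (|+z⟩ - |-z⟩)/√2, so ⟨-x|ψ⟩ = (-4) / (√2·√26).
P = |-4|² / 52 = 16/52.

0.3077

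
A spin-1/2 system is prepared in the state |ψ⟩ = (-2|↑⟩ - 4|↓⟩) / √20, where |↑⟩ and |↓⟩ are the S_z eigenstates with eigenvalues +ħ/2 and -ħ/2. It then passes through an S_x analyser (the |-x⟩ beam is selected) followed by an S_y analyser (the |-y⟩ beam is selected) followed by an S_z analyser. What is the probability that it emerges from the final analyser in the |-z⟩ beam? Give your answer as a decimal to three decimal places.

First analyser (S_x): P(|-x⟩) = |⟨-x|ψ⟩|² = 4/40.
After stage 1 the state is |-x⟩; P(|-y⟩) = |⟨-y|-x⟩|² = 1/2.
After stage 2 the state is |-y⟩; P(|-z⟩) = |⟨-z|-y⟩|² = 1/2.
Joint probability = 4/40 × 1/2 × 1/2 = 0.025.

0.025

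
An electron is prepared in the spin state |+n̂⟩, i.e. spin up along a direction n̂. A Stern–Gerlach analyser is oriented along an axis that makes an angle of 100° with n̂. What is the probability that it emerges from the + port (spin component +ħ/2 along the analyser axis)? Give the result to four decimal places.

0.4132

For spin-½, the probability of finding spin-up along an axis at angle θ to the initial spin direction is cos²(θ/2); spin-down is sin²(θ/2).
θ = 100°, so P = cos²(50°) ≈ 0.4132.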